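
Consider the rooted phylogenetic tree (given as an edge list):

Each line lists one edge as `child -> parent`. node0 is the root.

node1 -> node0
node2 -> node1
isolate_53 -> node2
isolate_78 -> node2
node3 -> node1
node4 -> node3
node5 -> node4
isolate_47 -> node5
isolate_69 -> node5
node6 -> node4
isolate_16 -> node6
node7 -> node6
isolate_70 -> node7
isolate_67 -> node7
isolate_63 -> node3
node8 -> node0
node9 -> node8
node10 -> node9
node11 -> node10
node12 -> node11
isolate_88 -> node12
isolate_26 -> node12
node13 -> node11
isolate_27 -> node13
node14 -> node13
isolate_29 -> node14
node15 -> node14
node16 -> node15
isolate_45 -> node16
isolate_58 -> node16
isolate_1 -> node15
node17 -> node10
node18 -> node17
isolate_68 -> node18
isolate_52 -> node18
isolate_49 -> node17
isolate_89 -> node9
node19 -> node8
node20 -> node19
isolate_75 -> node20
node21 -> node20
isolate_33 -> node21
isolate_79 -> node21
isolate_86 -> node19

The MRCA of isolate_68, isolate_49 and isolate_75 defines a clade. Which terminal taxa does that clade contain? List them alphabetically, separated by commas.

isolate_1, isolate_26, isolate_27, isolate_29, isolate_33, isolate_45, isolate_49, isolate_52, isolate_58, isolate_68, isolate_75, isolate_79, isolate_86, isolate_88, isolate_89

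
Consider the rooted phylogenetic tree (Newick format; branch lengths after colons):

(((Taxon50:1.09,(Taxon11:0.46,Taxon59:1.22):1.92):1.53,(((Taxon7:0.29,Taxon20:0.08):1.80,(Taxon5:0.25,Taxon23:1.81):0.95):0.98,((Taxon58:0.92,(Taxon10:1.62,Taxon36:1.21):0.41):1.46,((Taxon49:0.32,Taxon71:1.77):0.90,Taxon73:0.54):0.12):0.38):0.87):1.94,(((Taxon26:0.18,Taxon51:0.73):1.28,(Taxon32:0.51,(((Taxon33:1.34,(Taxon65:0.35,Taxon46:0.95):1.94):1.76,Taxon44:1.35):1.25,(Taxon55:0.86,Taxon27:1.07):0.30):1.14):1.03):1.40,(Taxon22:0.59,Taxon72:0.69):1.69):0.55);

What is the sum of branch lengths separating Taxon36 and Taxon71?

5.87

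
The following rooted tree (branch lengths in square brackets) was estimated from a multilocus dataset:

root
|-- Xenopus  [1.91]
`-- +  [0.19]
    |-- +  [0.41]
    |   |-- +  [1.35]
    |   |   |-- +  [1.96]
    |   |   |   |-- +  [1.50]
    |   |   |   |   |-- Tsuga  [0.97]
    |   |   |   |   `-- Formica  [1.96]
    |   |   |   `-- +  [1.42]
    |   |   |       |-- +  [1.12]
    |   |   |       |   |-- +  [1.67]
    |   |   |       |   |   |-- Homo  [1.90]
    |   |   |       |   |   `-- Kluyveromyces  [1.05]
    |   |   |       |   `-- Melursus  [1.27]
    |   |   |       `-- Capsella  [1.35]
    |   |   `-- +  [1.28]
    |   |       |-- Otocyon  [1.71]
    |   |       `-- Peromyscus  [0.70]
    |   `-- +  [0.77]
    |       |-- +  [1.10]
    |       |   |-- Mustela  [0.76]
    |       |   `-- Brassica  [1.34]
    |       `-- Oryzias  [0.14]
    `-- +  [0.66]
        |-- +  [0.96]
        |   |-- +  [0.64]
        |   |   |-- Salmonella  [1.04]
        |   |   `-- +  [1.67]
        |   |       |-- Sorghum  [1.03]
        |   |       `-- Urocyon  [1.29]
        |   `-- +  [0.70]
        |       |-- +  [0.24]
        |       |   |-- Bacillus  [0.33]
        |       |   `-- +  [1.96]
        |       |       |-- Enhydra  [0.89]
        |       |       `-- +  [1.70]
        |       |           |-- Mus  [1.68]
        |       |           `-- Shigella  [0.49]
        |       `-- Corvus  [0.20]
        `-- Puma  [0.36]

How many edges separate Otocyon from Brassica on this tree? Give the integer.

The MRCA of Otocyon and Brassica is the node subtending ((((Tsuga,Formica),(((Homo,Kluyveromyces),Melursus),Capsella)),(Otocyon,Peromyscus)),((Mustela,Brassica),Oryzias)).
From Otocyon up to that node: 3 branches. From Brassica up to the same node: 3 branches. Total: 3 + 3 = 6.

6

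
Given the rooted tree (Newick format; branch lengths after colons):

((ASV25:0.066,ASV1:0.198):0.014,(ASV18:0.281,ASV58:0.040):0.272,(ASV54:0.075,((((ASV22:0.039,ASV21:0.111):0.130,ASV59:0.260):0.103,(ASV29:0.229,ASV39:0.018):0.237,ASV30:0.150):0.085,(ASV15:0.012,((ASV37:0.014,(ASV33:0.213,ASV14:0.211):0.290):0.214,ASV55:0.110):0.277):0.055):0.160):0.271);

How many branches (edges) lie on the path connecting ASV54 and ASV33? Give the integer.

7

The MRCA of ASV54 and ASV33 is the node subtending (ASV54,((((ASV22,ASV21),ASV59),(ASV29,ASV39),ASV30),(ASV15,((ASV37,(ASV33,ASV14)),ASV55)))).
From ASV54 up to that node: 1 branch. From ASV33 up to the same node: 6 branches. Total: 1 + 6 = 7.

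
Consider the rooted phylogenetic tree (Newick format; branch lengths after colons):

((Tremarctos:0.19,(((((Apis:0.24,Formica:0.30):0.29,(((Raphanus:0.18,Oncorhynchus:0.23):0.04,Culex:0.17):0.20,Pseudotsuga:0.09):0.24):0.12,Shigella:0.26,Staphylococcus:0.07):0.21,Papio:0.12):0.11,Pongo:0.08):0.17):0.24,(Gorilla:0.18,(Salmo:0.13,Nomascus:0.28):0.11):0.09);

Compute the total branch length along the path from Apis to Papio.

0.98

The path runs Apis → … → MRCA → … → Papio; the MRCA is the node subtending ((((Apis,Formica),(((Raphanus,Oncorhynchus),Culex),Pseudotsuga)),Shigella,Staphylococcus),Papio).
Branch lengths along that path: 0.24 + 0.29 + 0.12 + 0.21 + 0.12 = 0.98.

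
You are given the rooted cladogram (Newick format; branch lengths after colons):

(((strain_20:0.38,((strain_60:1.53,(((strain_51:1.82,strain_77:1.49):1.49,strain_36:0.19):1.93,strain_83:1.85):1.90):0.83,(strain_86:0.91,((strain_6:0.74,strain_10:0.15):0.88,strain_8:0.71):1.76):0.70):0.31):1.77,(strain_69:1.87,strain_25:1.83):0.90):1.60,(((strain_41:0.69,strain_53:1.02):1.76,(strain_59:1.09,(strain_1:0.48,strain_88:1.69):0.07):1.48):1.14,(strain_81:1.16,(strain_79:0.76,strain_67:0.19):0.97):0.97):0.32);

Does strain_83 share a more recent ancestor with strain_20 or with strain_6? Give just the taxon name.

strain_6

The MRCA of strain_83 and strain_6 subtends ((strain_60,(((strain_51,strain_77),strain_36),strain_83)),(strain_86,((strain_6,strain_10),strain_8))) (9 taxa).
The MRCA of strain_83 and strain_20 subtends (strain_20,((strain_60,(((strain_51,strain_77),strain_36),strain_83)),(strain_86,((strain_6,strain_10),strain_8)))) (10 taxa).
The first is nested inside the second, so strain_83 shares a more recent common ancestor with strain_6.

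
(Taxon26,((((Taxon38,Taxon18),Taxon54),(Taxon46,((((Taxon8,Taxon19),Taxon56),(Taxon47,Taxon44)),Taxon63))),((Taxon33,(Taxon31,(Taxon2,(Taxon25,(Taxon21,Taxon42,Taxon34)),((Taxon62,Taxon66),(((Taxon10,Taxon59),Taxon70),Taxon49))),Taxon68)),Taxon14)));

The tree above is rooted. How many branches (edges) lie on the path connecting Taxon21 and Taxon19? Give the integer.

The MRCA of Taxon21 and Taxon19 is the node subtending ((((Taxon38,Taxon18),Taxon54),(Taxon46,((((Taxon8,Taxon19),Taxon56),(Taxon47,Taxon44)),Taxon63))),((Taxon33,(Taxon31,(Taxon2,(Taxon25,(Taxon21,Taxon42,Taxon34)),((Taxon62,Taxon66),(((Taxon10,Taxon59),Taxon70),Taxon49))),Taxon68)),Taxon14)).
From Taxon21 up to that node: 7 branches. From Taxon19 up to the same node: 7 branches. Total: 7 + 7 = 14.

14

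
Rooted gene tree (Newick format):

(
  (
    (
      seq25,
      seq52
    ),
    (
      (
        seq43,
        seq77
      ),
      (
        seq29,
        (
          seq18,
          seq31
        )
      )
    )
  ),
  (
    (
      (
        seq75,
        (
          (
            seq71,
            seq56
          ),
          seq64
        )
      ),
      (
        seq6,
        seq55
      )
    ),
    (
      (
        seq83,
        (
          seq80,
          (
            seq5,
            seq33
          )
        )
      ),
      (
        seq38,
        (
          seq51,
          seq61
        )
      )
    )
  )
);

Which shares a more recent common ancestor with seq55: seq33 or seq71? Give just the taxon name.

The MRCA of seq55 and seq71 subtends ((seq75,((seq71,seq56),seq64)),(seq6,seq55)) (6 taxa).
The MRCA of seq55 and seq33 subtends (((seq75,((seq71,seq56),seq64)),(seq6,seq55)),((seq83,(seq80,(seq5,seq33))),(seq38,(seq51,seq61)))) (13 taxa).
The first is nested inside the second, so seq55 shares a more recent common ancestor with seq71.

seq71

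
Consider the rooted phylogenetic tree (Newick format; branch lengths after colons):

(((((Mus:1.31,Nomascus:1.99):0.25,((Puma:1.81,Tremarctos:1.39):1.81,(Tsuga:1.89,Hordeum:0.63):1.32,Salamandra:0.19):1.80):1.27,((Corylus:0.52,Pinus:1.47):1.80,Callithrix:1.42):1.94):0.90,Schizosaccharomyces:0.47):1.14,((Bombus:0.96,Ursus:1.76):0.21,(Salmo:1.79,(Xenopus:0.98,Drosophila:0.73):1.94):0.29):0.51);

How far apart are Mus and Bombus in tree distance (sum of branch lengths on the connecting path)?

6.55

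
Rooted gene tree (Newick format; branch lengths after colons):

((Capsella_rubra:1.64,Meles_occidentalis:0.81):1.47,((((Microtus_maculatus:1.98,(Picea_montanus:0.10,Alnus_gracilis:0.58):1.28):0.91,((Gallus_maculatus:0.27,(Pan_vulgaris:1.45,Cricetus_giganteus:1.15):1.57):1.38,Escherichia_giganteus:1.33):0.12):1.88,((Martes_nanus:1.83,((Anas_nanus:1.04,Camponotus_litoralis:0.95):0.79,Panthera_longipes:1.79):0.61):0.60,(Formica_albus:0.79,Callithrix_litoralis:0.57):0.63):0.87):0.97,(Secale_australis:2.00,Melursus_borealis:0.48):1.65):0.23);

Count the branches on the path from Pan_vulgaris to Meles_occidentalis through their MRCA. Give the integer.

The MRCA of Pan_vulgaris and Meles_occidentalis is the root of the tree.
From Pan_vulgaris up to that node: 7 branches. From Meles_occidentalis up to the same node: 2 branches. Total: 7 + 2 = 9.

9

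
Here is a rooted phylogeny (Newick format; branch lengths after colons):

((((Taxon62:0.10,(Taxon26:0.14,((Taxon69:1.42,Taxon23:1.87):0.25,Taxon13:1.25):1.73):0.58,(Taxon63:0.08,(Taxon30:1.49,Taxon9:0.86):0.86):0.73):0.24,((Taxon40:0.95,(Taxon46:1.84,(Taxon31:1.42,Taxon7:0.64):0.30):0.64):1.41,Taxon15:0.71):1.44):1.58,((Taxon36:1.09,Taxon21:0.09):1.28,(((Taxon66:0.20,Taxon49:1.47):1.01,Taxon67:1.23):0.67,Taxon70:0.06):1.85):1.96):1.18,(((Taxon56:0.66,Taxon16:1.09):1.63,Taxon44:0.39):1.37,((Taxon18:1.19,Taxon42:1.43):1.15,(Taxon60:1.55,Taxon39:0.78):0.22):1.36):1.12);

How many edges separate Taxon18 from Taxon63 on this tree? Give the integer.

9

The MRCA of Taxon18 and Taxon63 is the root of the tree.
From Taxon18 up to that node: 4 branches. From Taxon63 up to the same node: 5 branches. Total: 4 + 5 = 9.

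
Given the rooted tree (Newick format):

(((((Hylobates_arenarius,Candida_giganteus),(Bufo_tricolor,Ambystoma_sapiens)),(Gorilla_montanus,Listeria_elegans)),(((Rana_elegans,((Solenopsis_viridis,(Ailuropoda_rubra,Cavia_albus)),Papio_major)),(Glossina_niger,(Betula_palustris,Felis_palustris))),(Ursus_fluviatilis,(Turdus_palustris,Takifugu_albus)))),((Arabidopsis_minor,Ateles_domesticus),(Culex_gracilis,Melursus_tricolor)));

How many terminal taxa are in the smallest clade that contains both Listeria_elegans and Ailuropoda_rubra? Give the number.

17

The MRCA of Listeria_elegans and Ailuropoda_rubra is the node subtending ((((Hylobates_arenarius,Candida_giganteus),(Bufo_tricolor,Ambystoma_sapiens)),(Gorilla_montanus,Listeria_elegans)),(((Rana_elegans,((Solenopsis_viridis,(Ailuropoda_rubra,Cavia_albus)),Papio_major)),(Glossina_niger,(Betula_palustris,Felis_palustris))),(Ursus_fluviatilis,(Turdus_palustris,Takifugu_albus)))).
That clade contains 17 terminal taxa: Ailuropoda_rubra, Ambystoma_sapiens, Betula_palustris, Bufo_tricolor, Candida_giganteus, Cavia_albus, Felis_palustris, Glossina_niger, Gorilla_montanus, Hylobates_arenarius, Listeria_elegans, Papio_major, Rana_elegans, Solenopsis_viridis, Takifugu_albus, Turdus_palustris, Ursus_fluviatilis.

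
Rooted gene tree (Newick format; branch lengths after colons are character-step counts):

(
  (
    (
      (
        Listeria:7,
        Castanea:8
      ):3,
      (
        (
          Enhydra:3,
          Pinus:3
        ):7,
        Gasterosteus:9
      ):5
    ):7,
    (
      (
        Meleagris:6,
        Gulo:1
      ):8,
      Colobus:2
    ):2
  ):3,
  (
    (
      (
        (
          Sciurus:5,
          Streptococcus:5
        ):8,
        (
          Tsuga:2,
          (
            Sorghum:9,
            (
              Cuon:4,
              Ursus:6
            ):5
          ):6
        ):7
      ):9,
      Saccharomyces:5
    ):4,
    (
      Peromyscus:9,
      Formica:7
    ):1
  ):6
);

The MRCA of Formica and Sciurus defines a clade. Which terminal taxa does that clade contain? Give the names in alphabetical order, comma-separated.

Tracing Formica: it sits inside (Peromyscus,Formica).
Tracing Sciurus: it sits inside (Sciurus,Streptococcus).
The smallest clade enclosing both is ((((Sciurus,Streptococcus),(Tsuga,(Sorghum,(Cuon,Ursus)))),Saccharomyces),(Peromyscus,Formica)); the answer is its 9 terminal taxa in alphabetical order.

Cuon, Formica, Peromyscus, Saccharomyces, Sciurus, Sorghum, Streptococcus, Tsuga, Ursus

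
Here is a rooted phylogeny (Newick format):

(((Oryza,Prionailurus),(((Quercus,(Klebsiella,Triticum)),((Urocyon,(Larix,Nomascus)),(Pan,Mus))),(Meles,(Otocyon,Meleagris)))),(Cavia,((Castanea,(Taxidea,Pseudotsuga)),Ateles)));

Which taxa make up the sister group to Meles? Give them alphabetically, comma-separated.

Meles attaches to the tree at the node subtending (Meles,(Otocyon,Meleagris)).
The other lineage descending from that same node — the sister group — is (Otocyon,Meleagris); its 2 tips in alphabetical order are the answer.

Meleagris, Otocyon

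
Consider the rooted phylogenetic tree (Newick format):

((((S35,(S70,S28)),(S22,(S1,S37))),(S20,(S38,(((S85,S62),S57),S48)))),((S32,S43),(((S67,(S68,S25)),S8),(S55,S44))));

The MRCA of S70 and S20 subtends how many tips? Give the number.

The MRCA of S70 and S20 is the node subtending (((S35,(S70,S28)),(S22,(S1,S37))),(S20,(S38,(((S85,S62),S57),S48)))).
That clade contains 12 terminal taxa: S1, S20, S22, S28, S35, S37, S38, S48, S57, S62, S70, S85.

12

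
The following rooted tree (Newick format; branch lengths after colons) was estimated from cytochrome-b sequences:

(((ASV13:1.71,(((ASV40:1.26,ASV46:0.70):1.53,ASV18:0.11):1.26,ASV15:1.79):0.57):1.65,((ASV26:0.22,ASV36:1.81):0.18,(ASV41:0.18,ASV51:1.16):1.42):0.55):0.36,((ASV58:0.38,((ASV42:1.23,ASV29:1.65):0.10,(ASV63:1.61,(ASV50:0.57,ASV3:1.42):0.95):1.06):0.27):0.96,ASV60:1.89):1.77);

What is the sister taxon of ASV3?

ASV3 attaches to the tree at the node subtending (ASV50,ASV3).
The other lineage descending from that same node — the sister group — is the single tip ASV50.

ASV50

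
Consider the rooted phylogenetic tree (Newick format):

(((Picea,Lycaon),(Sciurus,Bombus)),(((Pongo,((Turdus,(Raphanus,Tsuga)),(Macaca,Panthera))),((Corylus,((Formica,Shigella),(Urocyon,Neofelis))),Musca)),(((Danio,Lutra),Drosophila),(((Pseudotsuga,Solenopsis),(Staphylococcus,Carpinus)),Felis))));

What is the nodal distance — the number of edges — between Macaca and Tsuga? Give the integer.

The MRCA of Macaca and Tsuga is the node subtending ((Turdus,(Raphanus,Tsuga)),(Macaca,Panthera)).
From Macaca up to that node: 2 branches. From Tsuga up to the same node: 3 branches. Total: 2 + 3 = 5.

5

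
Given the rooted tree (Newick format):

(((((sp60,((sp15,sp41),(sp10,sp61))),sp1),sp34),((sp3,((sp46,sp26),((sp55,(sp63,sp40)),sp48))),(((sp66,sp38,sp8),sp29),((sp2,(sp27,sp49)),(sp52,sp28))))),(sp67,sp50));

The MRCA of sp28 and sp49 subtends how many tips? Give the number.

5

The MRCA of sp28 and sp49 is the node subtending ((sp2,(sp27,sp49)),(sp52,sp28)).
That clade contains 5 terminal taxa: sp2, sp27, sp28, sp49, sp52.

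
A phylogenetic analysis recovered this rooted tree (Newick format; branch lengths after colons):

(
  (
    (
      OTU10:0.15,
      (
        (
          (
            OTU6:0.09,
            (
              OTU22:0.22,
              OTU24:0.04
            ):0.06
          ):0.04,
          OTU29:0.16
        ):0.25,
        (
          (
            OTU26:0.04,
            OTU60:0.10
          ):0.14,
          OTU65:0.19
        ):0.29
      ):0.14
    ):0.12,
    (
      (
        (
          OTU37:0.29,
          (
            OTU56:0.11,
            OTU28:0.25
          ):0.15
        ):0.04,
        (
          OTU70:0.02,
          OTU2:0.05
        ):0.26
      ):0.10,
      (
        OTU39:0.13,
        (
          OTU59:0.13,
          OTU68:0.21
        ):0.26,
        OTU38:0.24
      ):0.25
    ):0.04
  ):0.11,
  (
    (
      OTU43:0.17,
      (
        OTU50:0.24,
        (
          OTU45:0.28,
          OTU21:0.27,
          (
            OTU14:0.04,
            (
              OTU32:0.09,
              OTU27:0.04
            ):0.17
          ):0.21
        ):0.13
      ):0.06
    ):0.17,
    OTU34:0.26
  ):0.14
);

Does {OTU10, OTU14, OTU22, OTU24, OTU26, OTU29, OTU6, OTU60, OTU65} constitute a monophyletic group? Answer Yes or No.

No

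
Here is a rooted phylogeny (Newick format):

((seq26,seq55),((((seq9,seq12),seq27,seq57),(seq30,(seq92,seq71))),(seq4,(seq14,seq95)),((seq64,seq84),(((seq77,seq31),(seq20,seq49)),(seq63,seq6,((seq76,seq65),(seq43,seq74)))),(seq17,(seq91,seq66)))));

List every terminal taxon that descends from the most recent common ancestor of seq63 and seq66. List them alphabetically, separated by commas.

seq17, seq20, seq31, seq43, seq49, seq6, seq63, seq64, seq65, seq66, seq74, seq76, seq77, seq84, seq91

Tracing seq63: it sits inside (seq63,seq6,((seq76,seq65),(seq43,seq74))).
Tracing seq66: it sits inside (seq91,seq66).
The smallest clade enclosing both is ((seq64,seq84),(((seq77,seq31),(seq20,seq49)),(seq63,seq6,((seq76,seq65),(seq43,seq74)))),(seq17,(seq91,seq66))); the answer is its 15 terminal taxa in alphabetical order.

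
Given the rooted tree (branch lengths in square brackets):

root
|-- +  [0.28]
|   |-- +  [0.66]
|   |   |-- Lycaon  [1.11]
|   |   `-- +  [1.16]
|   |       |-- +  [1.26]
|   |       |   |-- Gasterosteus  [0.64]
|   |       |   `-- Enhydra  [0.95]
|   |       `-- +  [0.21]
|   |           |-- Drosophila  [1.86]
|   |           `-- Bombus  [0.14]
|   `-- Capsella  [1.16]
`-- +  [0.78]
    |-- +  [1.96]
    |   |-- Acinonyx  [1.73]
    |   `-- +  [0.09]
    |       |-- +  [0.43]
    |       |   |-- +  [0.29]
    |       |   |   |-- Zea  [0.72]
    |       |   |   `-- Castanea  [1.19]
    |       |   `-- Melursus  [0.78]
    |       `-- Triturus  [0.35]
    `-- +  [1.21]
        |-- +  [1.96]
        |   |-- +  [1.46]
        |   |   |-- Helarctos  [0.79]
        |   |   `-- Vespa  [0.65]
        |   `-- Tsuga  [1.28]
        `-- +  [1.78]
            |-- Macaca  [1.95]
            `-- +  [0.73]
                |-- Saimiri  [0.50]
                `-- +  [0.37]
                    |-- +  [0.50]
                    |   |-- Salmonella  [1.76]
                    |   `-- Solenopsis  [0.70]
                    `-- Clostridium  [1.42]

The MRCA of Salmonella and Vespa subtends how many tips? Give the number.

8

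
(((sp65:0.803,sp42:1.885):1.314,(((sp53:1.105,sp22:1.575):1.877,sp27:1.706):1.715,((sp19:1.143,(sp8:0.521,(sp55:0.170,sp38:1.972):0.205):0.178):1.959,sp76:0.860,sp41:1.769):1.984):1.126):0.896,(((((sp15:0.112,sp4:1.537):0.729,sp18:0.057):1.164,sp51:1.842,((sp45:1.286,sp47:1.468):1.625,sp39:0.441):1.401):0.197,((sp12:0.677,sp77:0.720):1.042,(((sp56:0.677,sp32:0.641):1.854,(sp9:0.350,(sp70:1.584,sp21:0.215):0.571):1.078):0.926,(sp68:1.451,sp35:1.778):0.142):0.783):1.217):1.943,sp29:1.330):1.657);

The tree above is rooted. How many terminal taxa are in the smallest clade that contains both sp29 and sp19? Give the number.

28

The MRCA of sp29 and sp19 is the root, so the clade is the entire tree.
That clade contains 28 terminal taxa: sp12, sp15, sp18, sp19, sp21, sp22, sp27, sp29, sp32, sp35, sp38, sp39, sp4, sp41, sp42, sp45, sp47, sp51, sp53, sp55, sp56, sp65, sp68, sp70, sp76, sp77, sp8, sp9.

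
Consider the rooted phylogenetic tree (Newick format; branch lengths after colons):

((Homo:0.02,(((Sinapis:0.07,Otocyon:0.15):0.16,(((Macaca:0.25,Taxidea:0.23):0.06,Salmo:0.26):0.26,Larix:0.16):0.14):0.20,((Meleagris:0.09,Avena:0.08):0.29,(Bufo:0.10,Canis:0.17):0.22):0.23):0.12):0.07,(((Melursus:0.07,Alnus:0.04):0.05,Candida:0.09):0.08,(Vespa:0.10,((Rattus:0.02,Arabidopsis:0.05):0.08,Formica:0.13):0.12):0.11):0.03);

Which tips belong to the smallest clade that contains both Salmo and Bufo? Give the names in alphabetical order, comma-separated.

Tracing Salmo: it sits inside ((Macaca,Taxidea),Salmo).
Tracing Bufo: it sits inside (Bufo,Canis).
The smallest clade enclosing both is (((Sinapis,Otocyon),(((Macaca,Taxidea),Salmo),Larix)),((Meleagris,Avena),(Bufo,Canis))); the answer is its 10 terminal taxa in alphabetical order.

Avena, Bufo, Canis, Larix, Macaca, Meleagris, Otocyon, Salmo, Sinapis, Taxidea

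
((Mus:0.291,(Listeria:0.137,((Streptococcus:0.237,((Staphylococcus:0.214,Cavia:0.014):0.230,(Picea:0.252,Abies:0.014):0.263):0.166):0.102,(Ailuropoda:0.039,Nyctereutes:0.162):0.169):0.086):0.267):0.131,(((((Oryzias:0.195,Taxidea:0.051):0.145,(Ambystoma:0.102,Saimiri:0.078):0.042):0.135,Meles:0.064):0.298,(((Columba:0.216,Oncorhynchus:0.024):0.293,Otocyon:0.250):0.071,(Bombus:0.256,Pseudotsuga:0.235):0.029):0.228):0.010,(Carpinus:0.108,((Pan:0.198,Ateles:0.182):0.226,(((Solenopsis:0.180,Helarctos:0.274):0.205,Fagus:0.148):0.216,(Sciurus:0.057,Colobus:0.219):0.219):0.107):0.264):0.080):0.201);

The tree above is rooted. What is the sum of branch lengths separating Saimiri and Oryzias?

0.460

The path runs Saimiri → … → MRCA → … → Oryzias; the MRCA is the node subtending ((Oryzias,Taxidea),(Ambystoma,Saimiri)).
Branch lengths along that path: 0.078 + 0.042 + 0.145 + 0.195 = 0.460.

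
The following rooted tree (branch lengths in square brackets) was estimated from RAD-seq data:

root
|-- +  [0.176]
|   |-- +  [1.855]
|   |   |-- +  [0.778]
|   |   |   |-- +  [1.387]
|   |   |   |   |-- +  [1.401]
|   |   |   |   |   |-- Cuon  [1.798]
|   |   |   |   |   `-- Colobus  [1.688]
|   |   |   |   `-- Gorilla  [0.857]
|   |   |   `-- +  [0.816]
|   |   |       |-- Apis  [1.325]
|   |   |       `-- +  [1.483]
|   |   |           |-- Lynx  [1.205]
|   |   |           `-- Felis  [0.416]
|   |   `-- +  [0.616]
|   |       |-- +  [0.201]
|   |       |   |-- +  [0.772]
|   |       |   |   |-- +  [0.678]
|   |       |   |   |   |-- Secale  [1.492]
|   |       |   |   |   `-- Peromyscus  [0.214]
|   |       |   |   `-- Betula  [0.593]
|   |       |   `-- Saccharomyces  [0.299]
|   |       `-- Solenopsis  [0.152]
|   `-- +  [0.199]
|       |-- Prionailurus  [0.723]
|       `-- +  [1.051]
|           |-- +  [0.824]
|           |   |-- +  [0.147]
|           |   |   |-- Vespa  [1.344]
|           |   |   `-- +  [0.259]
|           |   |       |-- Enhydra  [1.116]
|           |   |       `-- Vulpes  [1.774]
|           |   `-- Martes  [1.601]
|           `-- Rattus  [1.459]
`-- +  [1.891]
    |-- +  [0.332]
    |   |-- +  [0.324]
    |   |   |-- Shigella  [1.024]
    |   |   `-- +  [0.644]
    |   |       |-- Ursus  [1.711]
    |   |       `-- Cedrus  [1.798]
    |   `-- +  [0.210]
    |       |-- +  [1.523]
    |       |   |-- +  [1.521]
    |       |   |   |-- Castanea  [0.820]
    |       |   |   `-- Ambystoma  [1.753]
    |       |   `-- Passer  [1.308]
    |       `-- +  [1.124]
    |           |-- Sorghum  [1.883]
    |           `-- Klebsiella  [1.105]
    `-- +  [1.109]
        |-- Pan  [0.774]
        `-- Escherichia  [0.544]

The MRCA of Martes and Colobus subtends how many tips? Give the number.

17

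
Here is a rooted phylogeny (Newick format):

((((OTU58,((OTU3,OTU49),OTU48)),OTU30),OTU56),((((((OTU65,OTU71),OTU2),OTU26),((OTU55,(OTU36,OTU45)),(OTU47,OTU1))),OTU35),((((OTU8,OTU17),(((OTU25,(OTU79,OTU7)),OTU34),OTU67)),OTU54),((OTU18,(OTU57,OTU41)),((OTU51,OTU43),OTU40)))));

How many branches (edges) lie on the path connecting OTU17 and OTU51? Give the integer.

8

The MRCA of OTU17 and OTU51 is the node subtending ((((OTU8,OTU17),(((OTU25,(OTU79,OTU7)),OTU34),OTU67)),OTU54),((OTU18,(OTU57,OTU41)),((OTU51,OTU43),OTU40))).
From OTU17 up to that node: 4 branches. From OTU51 up to the same node: 4 branches. Total: 4 + 4 = 8.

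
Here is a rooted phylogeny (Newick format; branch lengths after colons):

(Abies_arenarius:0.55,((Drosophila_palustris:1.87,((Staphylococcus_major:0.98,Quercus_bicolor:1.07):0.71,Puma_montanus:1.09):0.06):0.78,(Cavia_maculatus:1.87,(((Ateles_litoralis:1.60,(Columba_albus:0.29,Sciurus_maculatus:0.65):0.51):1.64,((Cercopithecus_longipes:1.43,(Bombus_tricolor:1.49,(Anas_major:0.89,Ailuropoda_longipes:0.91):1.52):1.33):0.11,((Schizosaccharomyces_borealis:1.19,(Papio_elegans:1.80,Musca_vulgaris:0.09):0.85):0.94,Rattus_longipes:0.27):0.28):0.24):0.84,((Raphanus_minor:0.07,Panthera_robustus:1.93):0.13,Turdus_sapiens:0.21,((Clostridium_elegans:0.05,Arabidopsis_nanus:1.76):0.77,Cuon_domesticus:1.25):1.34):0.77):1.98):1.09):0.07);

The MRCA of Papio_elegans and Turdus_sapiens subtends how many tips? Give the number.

The MRCA of Papio_elegans and Turdus_sapiens is the node subtending (((Ateles_litoralis,(Columba_albus,Sciurus_maculatus)),((Cercopithecus_longipes,(Bombus_tricolor,(Anas_major,Ailuropoda_longipes))),((Schizosaccharomyces_borealis,(Papio_elegans,Musca_vulgaris)),Rattus_longipes))),((Raphanus_minor,Panthera_robustus),Turdus_sapiens,((Clostridium_elegans,Arabidopsis_nanus),Cuon_domesticus))).
That clade contains 17 terminal taxa: Ailuropoda_longipes, Anas_major, Arabidopsis_nanus, Ateles_litoralis, Bombus_tricolor, Cercopithecus_longipes, Clostridium_elegans, Columba_albus, Cuon_domesticus, Musca_vulgaris, Panthera_robustus, Papio_elegans, Raphanus_minor, Rattus_longipes, Schizosaccharomyces_borealis, Sciurus_maculatus, Turdus_sapiens.

17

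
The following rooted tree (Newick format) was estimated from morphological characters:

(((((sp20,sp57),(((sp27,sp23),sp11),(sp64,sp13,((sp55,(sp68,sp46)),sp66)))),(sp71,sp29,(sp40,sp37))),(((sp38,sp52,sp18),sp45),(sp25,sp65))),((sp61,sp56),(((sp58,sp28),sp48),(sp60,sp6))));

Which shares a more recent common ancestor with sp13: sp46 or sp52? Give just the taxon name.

The MRCA of sp13 and sp46 subtends (sp64,sp13,((sp55,(sp68,sp46)),sp66)) (6 taxa).
The MRCA of sp13 and sp52 subtends ((((sp20,sp57),(((sp27,sp23),sp11),(sp64,sp13,((sp55,(sp68,sp46)),sp66)))),(sp71,sp29,(sp40,sp37))),(((sp38,sp52,sp18),sp45),(sp25,sp65))) (21 taxa).
The first is nested inside the second, so sp13 shares a more recent common ancestor with sp46.

sp46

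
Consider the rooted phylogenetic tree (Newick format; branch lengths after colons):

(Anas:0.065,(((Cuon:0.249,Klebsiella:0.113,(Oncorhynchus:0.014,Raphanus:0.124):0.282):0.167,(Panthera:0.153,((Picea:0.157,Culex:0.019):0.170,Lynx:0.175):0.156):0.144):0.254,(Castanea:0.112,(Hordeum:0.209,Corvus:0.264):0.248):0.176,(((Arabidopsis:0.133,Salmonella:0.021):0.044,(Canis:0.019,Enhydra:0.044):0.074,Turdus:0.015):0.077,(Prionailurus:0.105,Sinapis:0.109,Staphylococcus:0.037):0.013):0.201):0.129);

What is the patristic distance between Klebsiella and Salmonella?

0.877

The path runs Klebsiella → … → MRCA → … → Salmonella; the MRCA is the node subtending (((Cuon,Klebsiella,(Oncorhynchus,Raphanus)),(Panthera,((Picea,Culex),Lynx))),(Castanea,(Hordeum,Corvus)),(((Arabidopsis,Salmonella),(Canis,Enhydra),Turdus),(Prionailurus,Sinapis,Staphylococcus))).
Branch lengths along that path: 0.113 + 0.167 + 0.254 + 0.201 + 0.077 + 0.044 + 0.021 = 0.877.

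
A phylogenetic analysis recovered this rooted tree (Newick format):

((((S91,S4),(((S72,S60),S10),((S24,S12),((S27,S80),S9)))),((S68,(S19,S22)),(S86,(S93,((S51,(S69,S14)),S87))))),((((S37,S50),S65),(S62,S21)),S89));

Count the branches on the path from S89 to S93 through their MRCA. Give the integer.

7

The MRCA of S89 and S93 is the root of the tree.
From S89 up to that node: 2 branches. From S93 up to the same node: 5 branches. Total: 2 + 5 = 7.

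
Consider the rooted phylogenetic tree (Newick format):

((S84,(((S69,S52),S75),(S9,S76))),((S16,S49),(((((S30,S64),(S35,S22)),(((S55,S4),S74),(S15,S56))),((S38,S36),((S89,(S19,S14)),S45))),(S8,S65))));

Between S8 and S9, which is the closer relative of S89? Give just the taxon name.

S8

The MRCA of S89 and S8 subtends (((((S30,S64),(S35,S22)),(((S55,S4),S74),(S15,S56))),((S38,S36),((S89,(S19,S14)),S45))),(S8,S65)) (17 taxa).
The MRCA of S89 and S9 is the root, subtending the entire tree (25 taxa).
The first is nested inside the second, so S89 shares a more recent common ancestor with S8.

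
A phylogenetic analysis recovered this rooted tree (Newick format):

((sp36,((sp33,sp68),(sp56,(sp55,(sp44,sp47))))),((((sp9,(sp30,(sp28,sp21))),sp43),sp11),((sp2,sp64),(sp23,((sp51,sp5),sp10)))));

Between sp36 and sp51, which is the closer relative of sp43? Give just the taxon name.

sp51

The MRCA of sp43 and sp51 subtends ((((sp9,(sp30,(sp28,sp21))),sp43),sp11),((sp2,sp64),(sp23,((sp51,sp5),sp10)))) (12 taxa).
The MRCA of sp43 and sp36 is the root, subtending the entire tree (19 taxa).
The first is nested inside the second, so sp43 shares a more recent common ancestor with sp51.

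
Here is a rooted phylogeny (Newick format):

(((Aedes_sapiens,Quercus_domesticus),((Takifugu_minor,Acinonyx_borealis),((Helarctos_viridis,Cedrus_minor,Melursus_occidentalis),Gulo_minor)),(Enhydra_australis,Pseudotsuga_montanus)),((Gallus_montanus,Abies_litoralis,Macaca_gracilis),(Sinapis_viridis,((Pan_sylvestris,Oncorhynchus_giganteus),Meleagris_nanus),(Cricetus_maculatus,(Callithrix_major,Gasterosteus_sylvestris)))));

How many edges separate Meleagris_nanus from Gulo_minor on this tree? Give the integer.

8

The MRCA of Meleagris_nanus and Gulo_minor is the root of the tree.
From Meleagris_nanus up to that node: 4 branches. From Gulo_minor up to the same node: 4 branches. Total: 4 + 4 = 8.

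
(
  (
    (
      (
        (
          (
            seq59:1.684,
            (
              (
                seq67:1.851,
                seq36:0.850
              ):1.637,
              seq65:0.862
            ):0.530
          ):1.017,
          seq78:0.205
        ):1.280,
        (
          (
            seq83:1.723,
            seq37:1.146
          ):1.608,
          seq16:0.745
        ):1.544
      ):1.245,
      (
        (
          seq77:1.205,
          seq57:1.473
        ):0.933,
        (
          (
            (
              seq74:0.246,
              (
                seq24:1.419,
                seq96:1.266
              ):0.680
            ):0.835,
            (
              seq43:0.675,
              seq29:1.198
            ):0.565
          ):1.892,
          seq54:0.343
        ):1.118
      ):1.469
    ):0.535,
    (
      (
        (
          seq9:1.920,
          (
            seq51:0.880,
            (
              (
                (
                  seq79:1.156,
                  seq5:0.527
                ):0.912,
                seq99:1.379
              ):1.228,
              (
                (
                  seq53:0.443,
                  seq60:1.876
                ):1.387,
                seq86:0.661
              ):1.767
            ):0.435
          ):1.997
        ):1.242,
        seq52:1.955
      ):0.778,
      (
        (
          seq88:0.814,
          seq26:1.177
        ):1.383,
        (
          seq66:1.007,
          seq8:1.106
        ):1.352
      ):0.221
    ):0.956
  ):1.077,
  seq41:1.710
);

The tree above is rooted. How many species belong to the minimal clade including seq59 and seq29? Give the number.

The MRCA of seq59 and seq29 is the node subtending ((((seq59,((seq67,seq36),seq65)),seq78),((seq83,seq37),seq16)),((seq77,seq57),(((seq74,(seq24,seq96)),(seq43,seq29)),seq54))).
That clade contains 16 terminal taxa: seq16, seq24, seq29, seq36, seq37, seq43, seq54, seq57, seq59, seq65, seq67, seq74, seq77, seq78, seq83, seq96.

16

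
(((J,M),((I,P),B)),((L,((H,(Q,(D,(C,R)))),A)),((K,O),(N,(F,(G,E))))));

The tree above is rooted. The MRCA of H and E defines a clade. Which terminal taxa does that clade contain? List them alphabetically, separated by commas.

A, C, D, E, F, G, H, K, L, N, O, Q, R

Tracing H: it sits inside (H,(Q,(D,(C,R)))).
Tracing E: it sits inside (G,E).
The smallest clade enclosing both is ((L,((H,(Q,(D,(C,R)))),A)),((K,O),(N,(F,(G,E))))); the answer is its 13 terminal taxa in alphabetical order.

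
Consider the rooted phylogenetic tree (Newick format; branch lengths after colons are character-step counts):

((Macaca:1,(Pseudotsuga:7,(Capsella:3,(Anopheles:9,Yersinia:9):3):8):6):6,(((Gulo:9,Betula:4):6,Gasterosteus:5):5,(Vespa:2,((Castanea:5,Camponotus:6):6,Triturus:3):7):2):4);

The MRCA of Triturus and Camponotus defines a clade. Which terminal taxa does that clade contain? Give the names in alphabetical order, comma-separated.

Camponotus, Castanea, Triturus

Tracing Triturus: it sits inside ((Castanea,Camponotus),Triturus).
Tracing Camponotus: it sits inside (Castanea,Camponotus).
The smallest clade enclosing both is ((Castanea,Camponotus),Triturus); the answer is its 3 terminal taxa in alphabetical order.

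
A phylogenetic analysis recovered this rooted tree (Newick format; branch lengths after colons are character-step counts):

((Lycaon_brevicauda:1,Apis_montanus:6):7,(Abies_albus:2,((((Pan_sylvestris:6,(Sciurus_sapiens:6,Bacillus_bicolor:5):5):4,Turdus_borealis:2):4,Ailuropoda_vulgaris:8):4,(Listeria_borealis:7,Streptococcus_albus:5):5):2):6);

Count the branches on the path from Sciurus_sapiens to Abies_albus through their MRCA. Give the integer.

7

The MRCA of Sciurus_sapiens and Abies_albus is the node subtending (Abies_albus,((((Pan_sylvestris,(Sciurus_sapiens,Bacillus_bicolor)),Turdus_borealis),Ailuropoda_vulgaris),(Listeria_borealis,Streptococcus_albus))).
From Sciurus_sapiens up to that node: 6 branches. From Abies_albus up to the same node: 1 branch. Total: 6 + 1 = 7.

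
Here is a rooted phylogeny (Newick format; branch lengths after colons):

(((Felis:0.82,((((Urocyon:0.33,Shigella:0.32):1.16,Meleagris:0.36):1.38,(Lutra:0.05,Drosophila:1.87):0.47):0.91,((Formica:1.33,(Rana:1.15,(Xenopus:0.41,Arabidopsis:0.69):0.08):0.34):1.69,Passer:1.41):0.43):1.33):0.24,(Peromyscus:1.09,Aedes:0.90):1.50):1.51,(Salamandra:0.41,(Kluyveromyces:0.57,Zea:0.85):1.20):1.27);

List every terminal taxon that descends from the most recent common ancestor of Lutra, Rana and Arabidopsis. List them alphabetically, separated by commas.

Tracing Lutra: it sits inside (Lutra,Drosophila).
Tracing Rana: it sits inside (Rana,(Xenopus,Arabidopsis)).
Tracing Arabidopsis: it sits inside (Xenopus,Arabidopsis).
The smallest clade enclosing all 3 is ((((Urocyon,Shigella),Meleagris),(Lutra,Drosophila)),((Formica,(Rana,(Xenopus,Arabidopsis))),Passer)); the answer is its 10 terminal taxa in alphabetical order.

Arabidopsis, Drosophila, Formica, Lutra, Meleagris, Passer, Rana, Shigella, Urocyon, Xenopus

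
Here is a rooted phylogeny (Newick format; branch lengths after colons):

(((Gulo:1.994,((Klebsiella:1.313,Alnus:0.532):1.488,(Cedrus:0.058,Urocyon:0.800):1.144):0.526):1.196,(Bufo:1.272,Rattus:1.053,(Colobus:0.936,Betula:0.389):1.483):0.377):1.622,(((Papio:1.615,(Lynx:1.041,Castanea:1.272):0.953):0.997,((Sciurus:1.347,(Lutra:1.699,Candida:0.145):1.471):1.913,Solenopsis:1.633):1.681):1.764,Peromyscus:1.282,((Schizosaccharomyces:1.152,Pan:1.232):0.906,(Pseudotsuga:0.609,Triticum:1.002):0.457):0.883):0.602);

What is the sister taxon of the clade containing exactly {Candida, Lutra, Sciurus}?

Solenopsis

The clade containing exactly {Candida, Lutra, Sciurus} attaches to the tree at the node subtending ((Sciurus,(Lutra,Candida)),Solenopsis).
The other lineage descending from that same node — the sister group — is the single tip Solenopsis.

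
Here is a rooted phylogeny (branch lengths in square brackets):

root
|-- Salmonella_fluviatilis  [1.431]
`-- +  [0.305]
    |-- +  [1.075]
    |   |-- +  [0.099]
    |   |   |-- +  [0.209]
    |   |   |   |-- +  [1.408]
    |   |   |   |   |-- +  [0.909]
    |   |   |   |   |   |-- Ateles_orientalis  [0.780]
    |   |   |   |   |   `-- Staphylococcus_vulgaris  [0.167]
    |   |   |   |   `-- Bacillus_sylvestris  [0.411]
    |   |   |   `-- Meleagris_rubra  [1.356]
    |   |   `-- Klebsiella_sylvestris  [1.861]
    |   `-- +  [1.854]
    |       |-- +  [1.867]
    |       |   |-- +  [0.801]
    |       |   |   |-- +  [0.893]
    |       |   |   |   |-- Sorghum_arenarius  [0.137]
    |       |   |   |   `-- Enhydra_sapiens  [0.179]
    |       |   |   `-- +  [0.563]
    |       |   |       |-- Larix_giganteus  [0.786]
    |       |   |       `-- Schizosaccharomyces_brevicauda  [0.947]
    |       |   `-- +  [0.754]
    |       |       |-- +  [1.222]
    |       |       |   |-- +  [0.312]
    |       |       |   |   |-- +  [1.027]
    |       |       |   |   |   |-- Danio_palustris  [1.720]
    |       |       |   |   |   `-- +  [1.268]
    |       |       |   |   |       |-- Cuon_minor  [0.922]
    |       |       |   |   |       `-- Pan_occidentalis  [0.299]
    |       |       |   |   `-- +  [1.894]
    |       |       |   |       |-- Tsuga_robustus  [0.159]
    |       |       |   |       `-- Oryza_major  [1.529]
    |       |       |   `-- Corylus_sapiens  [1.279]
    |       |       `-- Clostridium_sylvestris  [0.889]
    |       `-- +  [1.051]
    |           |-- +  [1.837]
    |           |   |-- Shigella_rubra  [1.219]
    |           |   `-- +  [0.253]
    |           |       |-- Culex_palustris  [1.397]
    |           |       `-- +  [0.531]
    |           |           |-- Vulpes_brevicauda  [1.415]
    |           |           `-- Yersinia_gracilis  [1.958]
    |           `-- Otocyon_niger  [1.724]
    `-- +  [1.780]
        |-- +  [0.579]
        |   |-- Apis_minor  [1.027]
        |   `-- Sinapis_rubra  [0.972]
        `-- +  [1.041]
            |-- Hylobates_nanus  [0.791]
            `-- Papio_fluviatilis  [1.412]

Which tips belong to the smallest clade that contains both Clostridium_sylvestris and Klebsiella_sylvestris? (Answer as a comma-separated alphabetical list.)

Tracing Clostridium_sylvestris: it sits inside ((((Danio_palustris,(Cuon_minor,Pan_occidentalis)),(Tsuga_robustus,Oryza_major)),Corylus_sapiens),Clostridium_sylvestris).
Tracing Klebsiella_sylvestris: it sits inside ((((Ateles_orientalis,Staphylococcus_vulgaris),Bacillus_sylvestris),Meleagris_rubra),Klebsiella_sylvestris).
The smallest clade enclosing both is (((((Ateles_orientalis,Staphylococcus_vulgaris),Bacillus_sylvestris),Meleagris_rubra),Klebsiella_sylvestris),((((Sorghum_arenarius,Enhydra_sapiens),(Larix_giganteus,Schizosaccharomyces_brevicauda)),((((Danio_palustris,(Cuon_minor,Pan_occidentalis)),(Tsuga_robustus,Oryza_major)),Corylus_sapiens),Clostridium_sylvestris)),((Shigella_rubra,(Culex_palustris,(Vulpes_brevicauda,Yersinia_gracilis))),Otocyon_niger))); the answer is its 21 terminal taxa in alphabetical order.

Ateles_orientalis, Bacillus_sylvestris, Clostridium_sylvestris, Corylus_sapiens, Culex_palustris, Cuon_minor, Danio_palustris, Enhydra_sapiens, Klebsiella_sylvestris, Larix_giganteus, Meleagris_rubra, Oryza_major, Otocyon_niger, Pan_occidentalis, Schizosaccharomyces_brevicauda, Shigella_rubra, Sorghum_arenarius, Staphylococcus_vulgaris, Tsuga_robustus, Vulpes_brevicauda, Yersinia_gracilis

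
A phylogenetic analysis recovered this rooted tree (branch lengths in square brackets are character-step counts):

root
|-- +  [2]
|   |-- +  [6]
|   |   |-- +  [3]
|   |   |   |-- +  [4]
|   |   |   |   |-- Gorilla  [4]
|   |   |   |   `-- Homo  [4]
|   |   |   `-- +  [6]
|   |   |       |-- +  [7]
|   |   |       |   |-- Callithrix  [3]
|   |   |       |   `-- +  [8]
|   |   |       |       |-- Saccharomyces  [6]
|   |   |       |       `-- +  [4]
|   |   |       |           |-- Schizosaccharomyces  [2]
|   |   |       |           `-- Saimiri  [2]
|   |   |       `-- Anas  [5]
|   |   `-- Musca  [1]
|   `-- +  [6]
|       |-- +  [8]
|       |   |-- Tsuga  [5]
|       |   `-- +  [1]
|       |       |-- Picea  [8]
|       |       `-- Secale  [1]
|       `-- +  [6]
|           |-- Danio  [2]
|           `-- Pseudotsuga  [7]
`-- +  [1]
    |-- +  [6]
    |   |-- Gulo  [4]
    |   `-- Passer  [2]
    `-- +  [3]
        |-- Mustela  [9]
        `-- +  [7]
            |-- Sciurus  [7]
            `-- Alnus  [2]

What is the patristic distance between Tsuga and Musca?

The path runs Tsuga → … → MRCA → … → Musca; the MRCA is the node subtending ((((Gorilla,Homo),((Callithrix,(Saccharomyces,(Schizosaccharomyces,Saimiri))),Anas)),Musca),((Tsuga,(Picea,Secale)),(Danio,Pseudotsuga))).
Branch lengths along that path: 5 + 8 + 6 + 6 + 1 = 26.

26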